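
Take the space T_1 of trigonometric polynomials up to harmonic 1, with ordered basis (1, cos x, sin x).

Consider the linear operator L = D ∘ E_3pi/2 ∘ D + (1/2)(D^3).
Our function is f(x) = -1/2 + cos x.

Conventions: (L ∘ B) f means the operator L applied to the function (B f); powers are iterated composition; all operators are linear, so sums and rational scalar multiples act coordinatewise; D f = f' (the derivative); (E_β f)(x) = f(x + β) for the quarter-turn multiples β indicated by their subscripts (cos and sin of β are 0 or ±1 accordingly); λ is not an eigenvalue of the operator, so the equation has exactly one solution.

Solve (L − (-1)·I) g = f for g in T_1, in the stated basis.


the image equals g(x) = -1/2 + (4/5)cos x + (2/5)sin x

write g with unknown coordinates in the stated basis and equate coefficients in (L − (-1)·I) g = f
solving from the highest basis element down gives g = -1/2 + (4/5)cos x + (2/5)sin x
check: L g = (1/5)cos x - (2/5)sin x
so L g − (-1)·g = -1/2 + cos x = f ✓


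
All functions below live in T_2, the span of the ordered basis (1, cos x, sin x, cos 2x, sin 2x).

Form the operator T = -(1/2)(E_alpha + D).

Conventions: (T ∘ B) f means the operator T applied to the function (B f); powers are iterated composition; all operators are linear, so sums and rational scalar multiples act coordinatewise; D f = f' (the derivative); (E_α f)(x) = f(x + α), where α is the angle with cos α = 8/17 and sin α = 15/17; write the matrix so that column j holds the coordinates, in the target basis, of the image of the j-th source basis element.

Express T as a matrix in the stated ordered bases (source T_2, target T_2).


the matrix is [[-1/2, 0, 0, 0, 0]; [0, -4/17, -16/17, 0, 0]; [0, 16/17, -4/17, 0, 0]; [0, 0, 0, 161/578, -409/289]; [0, 0, 0, 409/289, 161/578]] (rows listed top to bottom)

image of 1: -1/2
image of cos x: -(4/17)cos x + (16/17)sin x
image of sin x: -(16/17)cos x - (4/17)sin x
image of cos 2x: (161/578)cos 2x + (409/289)sin 2x
image of sin 2x: -(409/289)cos 2x + (161/578)sin 2x
each image's coordinates form column j of the matrix


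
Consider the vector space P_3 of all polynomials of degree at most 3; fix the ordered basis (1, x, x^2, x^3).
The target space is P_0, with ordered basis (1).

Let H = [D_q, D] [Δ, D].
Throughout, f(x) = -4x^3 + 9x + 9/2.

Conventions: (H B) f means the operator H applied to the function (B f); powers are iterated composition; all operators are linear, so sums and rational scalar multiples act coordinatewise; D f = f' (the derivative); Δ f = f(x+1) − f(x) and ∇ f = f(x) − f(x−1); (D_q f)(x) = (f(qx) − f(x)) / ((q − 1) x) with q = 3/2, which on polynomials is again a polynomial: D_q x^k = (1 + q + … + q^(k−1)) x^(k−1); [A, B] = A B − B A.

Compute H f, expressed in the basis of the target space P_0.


D f = -12x^2 + 9
Δ D f = -24x - 12
Δ f = -12x^2 - 12x + 5
D Δ f = -24x - 12
[Δ, D] f = 0
D [Δ, D] f = 0
D_q D [Δ, D] f = 0
D_q [Δ, D] f = 0
D D_q [Δ, D] f = 0
[D_q, D] [Δ, D] f = 0

the result is g(x) = 0


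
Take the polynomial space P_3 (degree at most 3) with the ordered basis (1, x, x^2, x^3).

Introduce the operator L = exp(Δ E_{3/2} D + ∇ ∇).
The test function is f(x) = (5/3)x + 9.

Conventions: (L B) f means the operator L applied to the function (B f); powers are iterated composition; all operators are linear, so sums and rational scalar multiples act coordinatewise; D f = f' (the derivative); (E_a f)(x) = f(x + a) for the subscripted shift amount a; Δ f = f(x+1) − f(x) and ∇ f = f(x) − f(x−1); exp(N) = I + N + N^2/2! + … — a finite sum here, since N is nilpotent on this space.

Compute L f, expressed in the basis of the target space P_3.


g(x) = (5/3)x + 9

the series for exp(Δ E_{3/2} D + ∇ ∇) f terminates at order 0
exp(Δ E_{3/2} D + ∇ ∇) f = (5/3)x + 9


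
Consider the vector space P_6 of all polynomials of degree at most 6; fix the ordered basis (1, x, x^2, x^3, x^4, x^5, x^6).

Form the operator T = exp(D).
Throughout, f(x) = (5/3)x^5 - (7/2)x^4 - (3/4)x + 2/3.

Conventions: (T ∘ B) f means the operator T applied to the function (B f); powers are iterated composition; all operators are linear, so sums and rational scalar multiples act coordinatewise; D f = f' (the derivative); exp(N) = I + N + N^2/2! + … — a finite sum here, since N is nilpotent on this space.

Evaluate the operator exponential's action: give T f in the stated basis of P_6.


the image equals g(x) = (5/3)x^5 + (29/6)x^4 + (8/3)x^3 - (13/3)x^2 - (77/12)x - 23/12

order-1 term: (25/3)x^4 - 14x^3 - 3/4
order-2 term: (50/3)x^3 - 21x^2
order-3 term: (50/3)x^2 - 14x
order-4 term: (25/3)x - 7/2
order-5 term: 5/3
the series for exp(D) f terminates at order 5
exp(D) f = (5/3)x^5 + (29/6)x^4 + (8/3)x^3 - (13/3)x^2 - (77/12)x - 23/12


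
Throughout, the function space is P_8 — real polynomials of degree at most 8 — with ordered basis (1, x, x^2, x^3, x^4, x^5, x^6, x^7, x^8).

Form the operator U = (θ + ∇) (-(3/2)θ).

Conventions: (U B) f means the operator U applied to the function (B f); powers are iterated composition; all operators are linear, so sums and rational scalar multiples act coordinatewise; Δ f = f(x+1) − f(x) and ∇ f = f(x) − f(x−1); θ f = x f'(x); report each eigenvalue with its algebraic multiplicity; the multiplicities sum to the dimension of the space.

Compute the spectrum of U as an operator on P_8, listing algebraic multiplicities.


λ = -96 (multiplicity 1), λ = -147/2 (multiplicity 1), λ = -54 (multiplicity 1), λ = -75/2 (multiplicity 1), λ = -24 (multiplicity 1), λ = -27/2 (multiplicity 1), λ = -6 (multiplicity 1), λ = -3/2 (multiplicity 1), λ = 0 (multiplicity 1)

image of 1: 0
image of x: -(3/2)x - 3/2
image of x^2: -6x^2 - 6x + 3
image of x^3: -(27/2)x^3 - (27/2)x^2 + (27/2)x - 9/2
image of x^4: -24x^4 - 24x^3 + 36x^2 - 24x + 6
image of x^5: -(75/2)x^5 - (75/2)x^4 + 75x^3 - 75x^2 + (75/2)x - 15/2
image of x^6: -54x^6 - 54x^5 + 135x^4 - 180x^3 + 135x^2 - 54x + 9
image of x^7: -(147/2)x^7 - (147/2)x^6 + (441/2)x^5 - (735/2)x^4 + (735/2)x^3 - (441/2)x^2 + (147/2)x - 21/2
image of x^8: -96x^8 - 96x^7 + 336x^6 - 672x^5 + 840x^4 - 672x^3 + 336x^2 - 96x + 12
the matrix is upper triangular; its diagonal is (0, -3/2, -6, -27/2, -24, -75/2, -54, -147/2, -96)
for a triangular matrix the eigenvalues are the diagonal entries, with algebraic multiplicity their repetition count


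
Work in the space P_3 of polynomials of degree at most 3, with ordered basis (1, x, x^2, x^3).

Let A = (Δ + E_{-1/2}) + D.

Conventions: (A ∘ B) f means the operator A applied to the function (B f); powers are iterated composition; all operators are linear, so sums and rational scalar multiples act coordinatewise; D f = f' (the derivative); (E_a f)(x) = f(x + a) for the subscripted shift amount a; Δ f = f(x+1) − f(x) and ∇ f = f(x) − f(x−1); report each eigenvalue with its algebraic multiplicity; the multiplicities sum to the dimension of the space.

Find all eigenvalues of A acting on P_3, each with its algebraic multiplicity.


image of 1: 1
image of x: x + 3/2
image of x^2: x^2 + 3x + 5/4
image of x^3: x^3 + (9/2)x^2 + (15/4)x + 7/8
the matrix is upper triangular; its diagonal is (1, 1, 1, 1)
for a triangular matrix the eigenvalues are the diagonal entries, with algebraic multiplicity their repetition count

λ = 1 (multiplicity 4)


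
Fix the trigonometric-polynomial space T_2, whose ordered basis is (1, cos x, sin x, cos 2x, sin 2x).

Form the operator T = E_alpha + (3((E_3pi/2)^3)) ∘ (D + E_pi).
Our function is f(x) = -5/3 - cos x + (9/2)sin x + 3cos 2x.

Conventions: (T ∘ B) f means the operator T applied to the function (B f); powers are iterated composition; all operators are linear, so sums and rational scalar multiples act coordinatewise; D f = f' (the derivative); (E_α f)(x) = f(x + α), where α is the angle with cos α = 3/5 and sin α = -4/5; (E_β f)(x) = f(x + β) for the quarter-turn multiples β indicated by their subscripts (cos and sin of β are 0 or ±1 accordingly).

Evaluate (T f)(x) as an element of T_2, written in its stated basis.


the result is g(x) = -20/3 - (147/10)cos x - (73/5)sin x - (246/25)cos 2x + (522/25)sin 2x

E_alpha f = -5/3 - (21/5)cos x + (19/10)sin x - (21/25)cos 2x + (72/25)sin 2x
D f = (9/2)cos x + sin x - 6sin 2x
E_pi f = -5/3 + cos x - (9/2)sin x + 3cos 2x
(D + E_pi) f = -5/3 + (11/2)cos x - (7/2)sin x + 3cos 2x - 6sin 2x
E_3pi/2 (D + E_pi) f = -5/3 + (7/2)cos x + (11/2)sin x - 3cos 2x + 6sin 2x
E_3pi/2 E_3pi/2 (D + E_pi) f = -5/3 - (11/2)cos x + (7/2)sin x + 3cos 2x - 6sin 2x
E_3pi/2 E_3pi/2 E_3pi/2 (D + E_pi) f = -5/3 - (7/2)cos x - (11/2)sin x - 3cos 2x + 6sin 2x
(3((E_3pi/2)^3)) (D + E_pi) f = -5 - (21/2)cos x - (33/2)sin x - 9cos 2x + 18sin 2x
(E_alpha + (3((E_3pi/2)^3)) ∘ (D + E_pi)) f = -20/3 - (147/10)cos x - (73/5)sin x - (246/25)cos 2x + (522/25)sin 2x


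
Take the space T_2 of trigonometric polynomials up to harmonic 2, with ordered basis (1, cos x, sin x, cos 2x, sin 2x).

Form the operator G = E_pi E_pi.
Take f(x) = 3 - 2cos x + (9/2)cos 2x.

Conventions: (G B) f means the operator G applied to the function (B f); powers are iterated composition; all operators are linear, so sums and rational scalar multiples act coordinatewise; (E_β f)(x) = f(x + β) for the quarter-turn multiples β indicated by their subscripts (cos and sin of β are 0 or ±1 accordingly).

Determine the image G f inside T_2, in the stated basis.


E_pi f = 3 + 2cos x + (9/2)cos 2x
E_pi E_pi f = 3 - 2cos x + (9/2)cos 2x

the image equals g(x) = 3 - 2cos x + (9/2)cos 2x


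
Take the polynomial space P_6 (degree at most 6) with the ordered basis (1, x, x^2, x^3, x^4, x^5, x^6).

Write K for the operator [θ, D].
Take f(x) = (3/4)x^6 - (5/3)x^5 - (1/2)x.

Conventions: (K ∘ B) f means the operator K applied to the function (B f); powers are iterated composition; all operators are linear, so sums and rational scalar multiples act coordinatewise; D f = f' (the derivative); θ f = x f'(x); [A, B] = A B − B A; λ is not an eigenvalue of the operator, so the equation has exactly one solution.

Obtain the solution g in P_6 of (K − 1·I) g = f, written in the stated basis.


write g with unknown coordinates in the stated basis and equate coefficients in (K − 1·I) g = f
solving from the highest basis element down gives g = -(3/4)x^6 + (37/6)x^5 - (185/6)x^4 + (370/3)x^3 - 370x^2 + (1481/2)x - 1481/2
check: K g = (9/2)x^5 - (185/6)x^4 + (370/3)x^3 - 370x^2 + 740x - 1481/2
so K g − 1·g = (3/4)x^6 - (5/3)x^5 - (1/2)x = f ✓

g(x) = -(3/4)x^6 + (37/6)x^5 - (185/6)x^4 + (370/3)x^3 - 370x^2 + (1481/2)x - 1481/2


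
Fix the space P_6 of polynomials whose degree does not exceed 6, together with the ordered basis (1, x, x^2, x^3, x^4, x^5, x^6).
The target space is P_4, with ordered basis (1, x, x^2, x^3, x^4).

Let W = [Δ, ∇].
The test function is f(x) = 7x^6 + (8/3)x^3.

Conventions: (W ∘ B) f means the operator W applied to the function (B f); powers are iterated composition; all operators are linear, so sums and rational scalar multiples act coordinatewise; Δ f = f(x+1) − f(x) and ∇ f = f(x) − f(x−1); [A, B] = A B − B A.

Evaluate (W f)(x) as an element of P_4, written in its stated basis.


g(x) = 0

∇ f = 42x^5 - 105x^4 + 140x^3 - 97x^2 + 34x - 13/3
Δ ∇ f = 210x^4 + 210x^2 + 16x + 14
Δ f = 42x^5 + 105x^4 + 140x^3 + 113x^2 + 50x + 29/3
∇ Δ f = 210x^4 + 210x^2 + 16x + 14
[Δ, ∇] f = 0


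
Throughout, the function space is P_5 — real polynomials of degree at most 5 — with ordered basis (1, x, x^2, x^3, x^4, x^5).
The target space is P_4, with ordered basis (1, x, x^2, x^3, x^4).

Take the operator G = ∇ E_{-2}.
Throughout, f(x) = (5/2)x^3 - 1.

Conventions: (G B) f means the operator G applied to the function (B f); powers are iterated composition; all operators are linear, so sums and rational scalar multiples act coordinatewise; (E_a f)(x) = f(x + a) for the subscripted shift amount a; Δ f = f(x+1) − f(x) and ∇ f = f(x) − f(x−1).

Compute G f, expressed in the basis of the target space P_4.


E_{-2} f = (5/2)x^3 - 15x^2 + 30x - 21
∇ E_{-2} f = (15/2)x^2 - (75/2)x + 95/2

g(x) = (15/2)x^2 - (75/2)x + 95/2


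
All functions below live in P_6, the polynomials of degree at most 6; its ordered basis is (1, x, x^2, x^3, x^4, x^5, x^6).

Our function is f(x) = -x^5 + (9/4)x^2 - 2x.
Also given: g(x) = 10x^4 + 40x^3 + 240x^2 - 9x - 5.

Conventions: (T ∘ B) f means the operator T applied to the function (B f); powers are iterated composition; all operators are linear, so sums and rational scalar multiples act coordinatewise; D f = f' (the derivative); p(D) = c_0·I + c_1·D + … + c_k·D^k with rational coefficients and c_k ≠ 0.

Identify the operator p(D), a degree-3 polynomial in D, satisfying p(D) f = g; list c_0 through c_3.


D^0 f = -x^5 + (9/4)x^2 - 2x
D^1 f = -5x^4 + (9/2)x - 2
D^2 f = -20x^3 + 9/2
D^3 f = -60x^2
matching coefficients of g against c_0 f + c_1 Df + … from the top degree down determines the c_i
solution: c_0 = 0, c_1 = -2, c_2 = -2, c_3 = -4

p(D) = -2·D − 2·D^2 − 4·D^3, i.e. c_0 = 0, c_1 = -2, c_2 = -2, c_3 = -4


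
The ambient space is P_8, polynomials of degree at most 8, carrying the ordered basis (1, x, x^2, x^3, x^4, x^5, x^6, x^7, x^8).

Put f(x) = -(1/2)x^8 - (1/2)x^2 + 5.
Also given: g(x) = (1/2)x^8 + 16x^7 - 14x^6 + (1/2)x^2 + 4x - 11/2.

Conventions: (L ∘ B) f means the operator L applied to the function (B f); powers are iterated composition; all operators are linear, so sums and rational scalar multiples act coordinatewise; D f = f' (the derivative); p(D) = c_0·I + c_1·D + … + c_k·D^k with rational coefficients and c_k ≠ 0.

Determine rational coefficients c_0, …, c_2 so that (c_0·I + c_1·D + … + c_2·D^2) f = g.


D^0 f = -(1/2)x^8 - (1/2)x^2 + 5
D^1 f = -4x^7 - x
D^2 f = -28x^6 - 1
matching coefficients of g against c_0 f + c_1 Df + … from the top degree down determines the c_i
solution: c_0 = -1, c_1 = -4, c_2 = 1/2

c_0 = -1, c_1 = -4, c_2 = 1/2


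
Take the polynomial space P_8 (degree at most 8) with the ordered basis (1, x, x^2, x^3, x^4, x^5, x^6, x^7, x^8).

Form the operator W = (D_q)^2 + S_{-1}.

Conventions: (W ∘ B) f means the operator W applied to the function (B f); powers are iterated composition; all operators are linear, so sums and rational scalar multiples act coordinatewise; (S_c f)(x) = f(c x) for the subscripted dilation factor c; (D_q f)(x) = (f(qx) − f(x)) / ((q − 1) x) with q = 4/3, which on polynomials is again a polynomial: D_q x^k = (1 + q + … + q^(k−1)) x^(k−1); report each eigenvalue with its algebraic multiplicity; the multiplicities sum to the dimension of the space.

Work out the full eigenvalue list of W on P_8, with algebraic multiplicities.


λ = -1 (multiplicity 4), λ = 1 (multiplicity 5)

image of 1: 1
image of x: -x
image of x^2: x^2 + 7/3
image of x^3: -x^3 + (259/27)x
image of x^4: x^4 + (6475/243)x^2
image of x^5: -x^5 + (136675/2187)x^3
image of x^6: x^6 + (2629627/19683)x^4
image of x^7: -x^7 + (47801299/177147)x^5
image of x^8: x^8 + (837268075/1594323)x^6
the matrix is upper triangular; its diagonal is (1, -1, 1, -1, 1, -1, 1, -1, 1)
for a triangular matrix the eigenvalues are the diagonal entries, with algebraic multiplicity their repetition count


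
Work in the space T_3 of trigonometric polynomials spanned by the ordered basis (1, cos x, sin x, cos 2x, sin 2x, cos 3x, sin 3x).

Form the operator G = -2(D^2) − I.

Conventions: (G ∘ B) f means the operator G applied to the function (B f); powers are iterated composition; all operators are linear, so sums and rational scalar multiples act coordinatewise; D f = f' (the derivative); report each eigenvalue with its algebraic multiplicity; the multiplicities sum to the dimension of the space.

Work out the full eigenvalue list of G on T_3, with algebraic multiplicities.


image of 1: -1
image of cos x: cos x
image of sin x: sin x
image of cos 2x: 7cos 2x
image of sin 2x: 7sin 2x
image of cos 3x: 17cos 3x
image of sin 3x: 17sin 3x
the matrix is diagonal; its diagonal is (-1, 1, 1, 7, 7, 17, 17)
for a triangular matrix the eigenvalues are the diagonal entries, with algebraic multiplicity their repetition count

λ = -1 (multiplicity 1), λ = 1 (multiplicity 2), λ = 7 (multiplicity 2), λ = 17 (multiplicity 2)


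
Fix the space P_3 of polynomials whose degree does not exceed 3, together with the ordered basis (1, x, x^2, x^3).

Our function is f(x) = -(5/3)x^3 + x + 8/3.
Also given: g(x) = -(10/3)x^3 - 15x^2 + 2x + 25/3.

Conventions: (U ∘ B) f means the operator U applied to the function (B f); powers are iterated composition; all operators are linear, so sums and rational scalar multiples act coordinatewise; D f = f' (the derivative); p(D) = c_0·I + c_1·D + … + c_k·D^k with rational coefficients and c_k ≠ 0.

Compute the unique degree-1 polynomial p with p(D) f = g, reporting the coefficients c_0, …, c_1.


c_0 = 2, c_1 = 3

D^0 f = -(5/3)x^3 + x + 8/3
D^1 f = -5x^2 + 1
matching coefficients of g against c_0 f + c_1 Df + … from the top degree down determines the c_i
solution: c_0 = 2, c_1 = 3


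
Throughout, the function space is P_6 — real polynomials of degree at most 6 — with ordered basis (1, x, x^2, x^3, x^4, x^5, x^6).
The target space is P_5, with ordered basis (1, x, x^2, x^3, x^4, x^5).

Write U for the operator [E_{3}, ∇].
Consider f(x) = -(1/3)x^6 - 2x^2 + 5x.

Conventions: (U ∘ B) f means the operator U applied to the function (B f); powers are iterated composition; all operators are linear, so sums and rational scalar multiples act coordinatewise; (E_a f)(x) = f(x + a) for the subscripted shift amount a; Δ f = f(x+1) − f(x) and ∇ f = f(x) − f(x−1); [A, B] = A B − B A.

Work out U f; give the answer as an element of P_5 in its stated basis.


∇ f = -2x^5 + 5x^4 - (20/3)x^3 + 5x^2 - 6x + 22/3
E_{3} ∇ f = -2x^5 - 25x^4 - (380/3)x^3 - 325x^2 - 426x - 680/3
E_{3} f = -(1/3)x^6 - 6x^5 - 45x^4 - 180x^3 - 407x^2 - 493x - 246
∇ E_{3} f = -2x^5 - 25x^4 - (380/3)x^3 - 325x^2 - 426x - 680/3
[E_{3}, ∇] f = 0

the result is g(x) = 0


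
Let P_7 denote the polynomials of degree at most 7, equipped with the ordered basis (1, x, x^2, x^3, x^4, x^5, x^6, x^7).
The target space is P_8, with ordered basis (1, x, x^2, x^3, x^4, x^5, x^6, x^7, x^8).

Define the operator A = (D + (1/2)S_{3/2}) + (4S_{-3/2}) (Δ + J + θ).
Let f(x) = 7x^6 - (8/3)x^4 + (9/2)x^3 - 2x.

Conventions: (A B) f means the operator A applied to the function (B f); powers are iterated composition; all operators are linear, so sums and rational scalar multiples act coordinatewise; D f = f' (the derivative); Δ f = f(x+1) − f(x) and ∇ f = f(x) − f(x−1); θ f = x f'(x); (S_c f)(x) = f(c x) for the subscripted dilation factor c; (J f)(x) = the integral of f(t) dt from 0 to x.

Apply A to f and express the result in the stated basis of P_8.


D f = 42x^5 - (32/3)x^3 + (27/2)x^2 - 2
S_{3/2} f = (5103/64)x^6 - (27/2)x^4 + (243/16)x^3 - 3x
((1/2)S_{3/2}) f = (5103/128)x^6 - (27/4)x^4 + (243/32)x^3 - (3/2)x
(D + (1/2)S_{3/2}) f = (5103/128)x^6 + 42x^5 - (27/4)x^4 - (295/96)x^3 + (27/2)x^2 - (3/2)x - 2
Δ f = 42x^5 + 105x^4 + (388/3)x^3 + (205/2)x^2 + (269/6)x + 41/6
J f = x^7 - (8/15)x^5 + (9/8)x^4 - x^2
θ f = 42x^6 - (32/3)x^4 + (27/2)x^3 - 2x
(Δ + J + θ) f = x^7 + 42x^6 + (622/15)x^5 + (2291/24)x^4 + (857/6)x^3 + (203/2)x^2 + (257/6)x + 41/6
S_{-3/2} (Δ + J + θ) f = -(2187/128)x^7 + (15309/32)x^6 - (25191/80)x^5 + (61857/128)x^4 - (7713/16)x^3 + (1827/8)x^2 - (257/4)x + 41/6
(4S_{-3/2}) (Δ + J + θ) f = -(2187/32)x^7 + (15309/8)x^6 - (25191/20)x^5 + (61857/32)x^4 - (7713/4)x^3 + (1827/2)x^2 - 257x + 82/3
((D + (1/2)S_{3/2}) + (4S_{-3/2}) (Δ + J + θ)) f = -(2187/32)x^7 + (250047/128)x^6 - (24351/20)x^5 + (61641/32)x^4 - (185407/96)x^3 + 927x^2 - (517/2)x + 76/3

the result is g(x) = -(2187/32)x^7 + (250047/128)x^6 - (24351/20)x^5 + (61641/32)x^4 - (185407/96)x^3 + 927x^2 - (517/2)x + 76/3


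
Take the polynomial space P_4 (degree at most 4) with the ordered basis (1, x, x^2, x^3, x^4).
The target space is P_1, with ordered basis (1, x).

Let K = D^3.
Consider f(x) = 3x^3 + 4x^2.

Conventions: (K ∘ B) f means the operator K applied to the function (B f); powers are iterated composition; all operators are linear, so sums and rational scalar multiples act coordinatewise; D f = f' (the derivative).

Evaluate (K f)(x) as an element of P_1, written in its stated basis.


the image equals g(x) = 18

D f = 9x^2 + 8x
D D f = 18x + 8
D D D f = 18


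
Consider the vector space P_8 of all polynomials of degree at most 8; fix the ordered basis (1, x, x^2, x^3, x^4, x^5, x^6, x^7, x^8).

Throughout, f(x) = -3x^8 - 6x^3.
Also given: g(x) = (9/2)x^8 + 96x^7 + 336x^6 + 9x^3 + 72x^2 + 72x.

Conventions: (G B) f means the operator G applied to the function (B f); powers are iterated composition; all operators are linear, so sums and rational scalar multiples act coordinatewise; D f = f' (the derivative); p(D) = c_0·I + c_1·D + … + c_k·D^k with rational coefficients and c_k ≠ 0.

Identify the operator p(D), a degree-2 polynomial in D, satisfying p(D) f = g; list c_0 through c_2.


p(D) = -(3/2)·I − 4·D − 2·D^2, i.e. c_0 = -3/2, c_1 = -4, c_2 = -2

D^0 f = -3x^8 - 6x^3
D^1 f = -24x^7 - 18x^2
D^2 f = -168x^6 - 36x
matching coefficients of g against c_0 f + c_1 Df + … from the top degree down determines the c_i
solution: c_0 = -3/2, c_1 = -4, c_2 = -2


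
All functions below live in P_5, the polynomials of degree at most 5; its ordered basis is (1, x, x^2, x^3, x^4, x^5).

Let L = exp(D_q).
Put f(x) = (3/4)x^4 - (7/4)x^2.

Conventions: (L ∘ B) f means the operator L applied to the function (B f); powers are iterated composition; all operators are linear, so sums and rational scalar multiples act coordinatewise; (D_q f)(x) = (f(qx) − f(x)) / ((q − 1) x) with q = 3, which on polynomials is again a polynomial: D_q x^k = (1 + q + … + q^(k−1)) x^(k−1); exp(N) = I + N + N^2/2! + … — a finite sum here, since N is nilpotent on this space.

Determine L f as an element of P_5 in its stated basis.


the image equals g(x) = (3/4)x^4 + 30x^3 + (773/4)x^2 + 253x + 123/2

order-1 term: 30x^3 - 7x
order-2 term: 195x^2 - 7/2
order-3 term: 260x
order-4 term: 65
the series for exp(D_q) f terminates at order 4
exp(D_q) f = (3/4)x^4 + 30x^3 + (773/4)x^2 + 253x + 123/2


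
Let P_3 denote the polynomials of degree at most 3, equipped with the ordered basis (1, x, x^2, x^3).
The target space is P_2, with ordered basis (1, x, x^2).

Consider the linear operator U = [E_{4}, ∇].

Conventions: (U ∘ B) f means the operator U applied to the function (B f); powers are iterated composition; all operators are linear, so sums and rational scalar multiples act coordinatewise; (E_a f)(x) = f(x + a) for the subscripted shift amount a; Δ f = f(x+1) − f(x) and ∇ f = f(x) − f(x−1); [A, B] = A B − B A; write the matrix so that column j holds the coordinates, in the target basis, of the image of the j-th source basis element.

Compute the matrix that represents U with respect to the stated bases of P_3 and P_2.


the matrix is [[0, 0, 0, 0]; [0, 0, 0, 0]; [0, 0, 0, 0]] (rows listed top to bottom)

image of 1: 0
image of x: 0
image of x^2: 0
image of x^3: 0
each image's coordinates form column j of the matrix


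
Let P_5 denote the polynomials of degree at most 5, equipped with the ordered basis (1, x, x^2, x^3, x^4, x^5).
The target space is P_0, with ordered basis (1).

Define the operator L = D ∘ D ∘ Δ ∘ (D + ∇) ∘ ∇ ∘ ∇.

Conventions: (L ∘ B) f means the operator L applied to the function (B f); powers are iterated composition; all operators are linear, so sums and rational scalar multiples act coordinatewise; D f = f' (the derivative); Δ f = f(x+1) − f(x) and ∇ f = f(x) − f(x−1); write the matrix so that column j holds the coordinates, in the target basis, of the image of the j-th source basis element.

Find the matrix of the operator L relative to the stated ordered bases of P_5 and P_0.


image of 1: 0
image of x: 0
image of x^2: 0
image of x^3: 0
image of x^4: 0
image of x^5: 0
each image's coordinates form column j of the matrix

the matrix is [[0, 0, 0, 0, 0, 0]] (rows listed top to bottom)


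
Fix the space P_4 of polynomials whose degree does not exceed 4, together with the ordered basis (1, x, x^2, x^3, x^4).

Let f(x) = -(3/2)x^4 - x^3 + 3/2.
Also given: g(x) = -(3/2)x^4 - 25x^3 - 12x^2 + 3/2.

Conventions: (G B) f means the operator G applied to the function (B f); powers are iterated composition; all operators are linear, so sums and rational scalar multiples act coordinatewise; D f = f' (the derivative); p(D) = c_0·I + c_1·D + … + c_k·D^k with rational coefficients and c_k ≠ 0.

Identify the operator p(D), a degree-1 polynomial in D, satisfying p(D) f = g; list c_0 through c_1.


D^0 f = -(3/2)x^4 - x^3 + 3/2
D^1 f = -6x^3 - 3x^2
matching coefficients of g against c_0 f + c_1 Df + … from the top degree down determines the c_i
solution: c_0 = 1, c_1 = 4

c_0 = 1, c_1 = 4


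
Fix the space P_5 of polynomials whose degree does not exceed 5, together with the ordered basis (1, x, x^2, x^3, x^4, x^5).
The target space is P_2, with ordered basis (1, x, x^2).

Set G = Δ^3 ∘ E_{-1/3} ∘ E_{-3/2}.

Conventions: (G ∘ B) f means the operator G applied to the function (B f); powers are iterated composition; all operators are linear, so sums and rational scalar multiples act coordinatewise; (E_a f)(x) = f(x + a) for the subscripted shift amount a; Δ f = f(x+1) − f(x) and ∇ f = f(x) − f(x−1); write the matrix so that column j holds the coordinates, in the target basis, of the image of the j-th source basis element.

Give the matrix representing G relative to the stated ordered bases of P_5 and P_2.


image of 1: 0
image of x: 0
image of x^2: 0
image of x^3: 6
image of x^4: 24x - 8
image of x^5: 60x^2 - 40x + 65/3
each image's coordinates form column j of the matrix

the matrix is [[0, 0, 0, 6, -8, 65/3]; [0, 0, 0, 0, 24, -40]; [0, 0, 0, 0, 0, 60]] (rows listed top to bottom)


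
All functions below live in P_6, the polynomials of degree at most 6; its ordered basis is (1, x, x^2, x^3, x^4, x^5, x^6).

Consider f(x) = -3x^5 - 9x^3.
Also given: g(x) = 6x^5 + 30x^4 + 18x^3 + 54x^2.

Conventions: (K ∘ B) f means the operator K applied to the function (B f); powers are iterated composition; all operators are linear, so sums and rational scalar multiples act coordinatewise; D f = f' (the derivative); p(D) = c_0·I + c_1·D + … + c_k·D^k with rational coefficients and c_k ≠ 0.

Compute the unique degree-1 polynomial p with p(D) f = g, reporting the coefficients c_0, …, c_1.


c_0 = -2, c_1 = -2

D^0 f = -3x^5 - 9x^3
D^1 f = -15x^4 - 27x^2
matching coefficients of g against c_0 f + c_1 Df + … from the top degree down determines the c_i
solution: c_0 = -2, c_1 = -2


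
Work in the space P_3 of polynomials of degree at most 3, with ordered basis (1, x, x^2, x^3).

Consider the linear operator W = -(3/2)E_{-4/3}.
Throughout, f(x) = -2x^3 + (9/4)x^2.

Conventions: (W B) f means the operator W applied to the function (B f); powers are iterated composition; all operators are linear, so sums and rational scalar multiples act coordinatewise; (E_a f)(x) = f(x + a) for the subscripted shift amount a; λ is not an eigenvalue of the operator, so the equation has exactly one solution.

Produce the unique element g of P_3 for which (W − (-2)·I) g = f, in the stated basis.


g(x) = -4x^3 + (105/2)x^2 - 484x + 20200/9

write g with unknown coordinates in the stated basis and equate coefficients in (W − (-2)·I) g = f
solving from the highest basis element down gives g = -4x^3 + (105/2)x^2 - 484x + 20200/9
check: W g = 6x^3 - (411/4)x^2 + 968x - 40400/9
so W g − (-2)·g = -2x^3 + (9/4)x^2 = f ✓


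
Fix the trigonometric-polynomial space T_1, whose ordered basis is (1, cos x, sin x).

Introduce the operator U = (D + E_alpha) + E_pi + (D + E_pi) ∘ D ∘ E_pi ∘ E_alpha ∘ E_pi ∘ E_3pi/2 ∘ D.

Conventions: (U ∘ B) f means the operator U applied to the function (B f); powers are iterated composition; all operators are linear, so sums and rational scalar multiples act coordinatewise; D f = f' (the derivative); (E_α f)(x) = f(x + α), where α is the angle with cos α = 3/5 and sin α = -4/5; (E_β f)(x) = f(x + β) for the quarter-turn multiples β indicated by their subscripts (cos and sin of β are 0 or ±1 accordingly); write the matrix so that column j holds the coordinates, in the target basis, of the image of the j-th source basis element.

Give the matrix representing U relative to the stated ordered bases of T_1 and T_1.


image of 1: 2
image of cos x: -(9/5)cos x - (2/5)sin x
image of sin x: (2/5)cos x - (9/5)sin x
each image's coordinates form column j of the matrix

the matrix is [[2, 0, 0]; [0, -9/5, 2/5]; [0, -2/5, -9/5]] (rows listed top to bottom)


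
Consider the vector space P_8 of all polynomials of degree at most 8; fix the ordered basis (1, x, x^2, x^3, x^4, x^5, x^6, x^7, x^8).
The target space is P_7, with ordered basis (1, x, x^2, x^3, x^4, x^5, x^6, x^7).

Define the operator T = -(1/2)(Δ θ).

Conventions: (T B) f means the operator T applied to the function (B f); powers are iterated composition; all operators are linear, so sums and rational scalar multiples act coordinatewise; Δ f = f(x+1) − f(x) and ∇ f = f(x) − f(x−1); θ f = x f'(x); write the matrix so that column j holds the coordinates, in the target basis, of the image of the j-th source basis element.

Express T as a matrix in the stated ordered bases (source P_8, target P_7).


the matrix is [[0, -1/2, -1, -3/2, -2, -5/2, -3, -7/2, -4]; [0, 0, -2, -9/2, -8, -25/2, -18, -49/2, -32]; [0, 0, 0, -9/2, -12, -25, -45, -147/2, -112]; [0, 0, 0, 0, -8, -25, -60, -245/2, -224]; [0, 0, 0, 0, 0, -25/2, -45, -245/2, -280]; [0, 0, 0, 0, 0, 0, -18, -147/2, -224]; [0, 0, 0, 0, 0, 0, 0, -49/2, -112]; [0, 0, 0, 0, 0, 0, 0, 0, -32]] (rows listed top to bottom)

image of 1: 0
image of x: -1/2
image of x^2: -2x - 1
image of x^3: -(9/2)x^2 - (9/2)x - 3/2
image of x^4: -8x^3 - 12x^2 - 8x - 2
image of x^5: -(25/2)x^4 - 25x^3 - 25x^2 - (25/2)x - 5/2
image of x^6: -18x^5 - 45x^4 - 60x^3 - 45x^2 - 18x - 3
image of x^7: -(49/2)x^6 - (147/2)x^5 - (245/2)x^4 - (245/2)x^3 - (147/2)x^2 - (49/2)x - 7/2
image of x^8: -32x^7 - 112x^6 - 224x^5 - 280x^4 - 224x^3 - 112x^2 - 32x - 4
each image's coordinates form column j of the matrix


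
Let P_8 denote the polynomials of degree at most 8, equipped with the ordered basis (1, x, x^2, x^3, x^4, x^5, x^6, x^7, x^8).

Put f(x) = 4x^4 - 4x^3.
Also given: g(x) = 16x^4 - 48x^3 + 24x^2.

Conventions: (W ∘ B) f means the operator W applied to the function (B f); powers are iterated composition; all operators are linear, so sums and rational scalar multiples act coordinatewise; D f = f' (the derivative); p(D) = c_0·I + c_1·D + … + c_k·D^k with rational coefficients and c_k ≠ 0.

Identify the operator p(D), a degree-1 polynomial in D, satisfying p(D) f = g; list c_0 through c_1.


D^0 f = 4x^4 - 4x^3
D^1 f = 16x^3 - 12x^2
matching coefficients of g against c_0 f + c_1 Df + … from the top degree down determines the c_i
solution: c_0 = 4, c_1 = -2

c_0 = 4, c_1 = -2


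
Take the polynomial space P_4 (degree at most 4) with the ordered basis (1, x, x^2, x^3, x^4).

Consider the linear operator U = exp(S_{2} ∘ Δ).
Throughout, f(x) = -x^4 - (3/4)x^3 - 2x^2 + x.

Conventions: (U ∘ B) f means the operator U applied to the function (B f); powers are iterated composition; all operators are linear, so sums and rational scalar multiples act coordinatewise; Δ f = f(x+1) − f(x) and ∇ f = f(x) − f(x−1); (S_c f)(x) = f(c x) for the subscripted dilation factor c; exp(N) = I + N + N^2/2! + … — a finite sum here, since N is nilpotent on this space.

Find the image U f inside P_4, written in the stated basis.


order-1 term: -32x^3 - 33x^2 - (41/2)x - 11/4
order-2 term: -192x^2 - 162x - 171/4
order-3 term: -256x - 118
order-4 term: -64
the series for exp(S_{2} ∘ Δ) f terminates at order 4
exp(S_{2} ∘ Δ) f = -x^4 - (131/4)x^3 - 227x^2 - (875/2)x - 455/2

the image equals g(x) = -x^4 - (131/4)x^3 - 227x^2 - (875/2)x - 455/2


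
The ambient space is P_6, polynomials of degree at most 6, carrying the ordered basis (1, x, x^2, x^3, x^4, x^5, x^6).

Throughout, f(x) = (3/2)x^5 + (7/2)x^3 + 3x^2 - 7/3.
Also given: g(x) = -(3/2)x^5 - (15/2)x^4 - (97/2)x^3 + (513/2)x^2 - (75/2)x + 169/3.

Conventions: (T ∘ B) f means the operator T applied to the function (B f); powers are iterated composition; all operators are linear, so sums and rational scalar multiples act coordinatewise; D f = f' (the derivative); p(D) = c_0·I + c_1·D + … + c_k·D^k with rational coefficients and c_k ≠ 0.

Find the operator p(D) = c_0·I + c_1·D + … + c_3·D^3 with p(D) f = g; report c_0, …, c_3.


c_0 = -1, c_1 = -1, c_2 = -3/2, c_3 = 3

D^0 f = (3/2)x^5 + (7/2)x^3 + 3x^2 - 7/3
D^1 f = (15/2)x^4 + (21/2)x^2 + 6x
D^2 f = 30x^3 + 21x + 6
D^3 f = 90x^2 + 21
matching coefficients of g against c_0 f + c_1 Df + … from the top degree down determines the c_i
solution: c_0 = -1, c_1 = -1, c_2 = -3/2, c_3 = 3


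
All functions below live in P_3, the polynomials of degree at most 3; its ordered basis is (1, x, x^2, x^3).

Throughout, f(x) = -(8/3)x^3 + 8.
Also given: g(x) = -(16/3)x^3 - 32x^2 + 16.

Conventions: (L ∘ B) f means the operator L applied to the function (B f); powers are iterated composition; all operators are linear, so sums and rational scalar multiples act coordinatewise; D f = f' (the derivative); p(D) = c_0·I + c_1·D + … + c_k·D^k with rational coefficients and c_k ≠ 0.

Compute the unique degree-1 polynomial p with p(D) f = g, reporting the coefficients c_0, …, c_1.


p(D) = 2·I + 4·D, i.e. c_0 = 2, c_1 = 4

D^0 f = -(8/3)x^3 + 8
D^1 f = -8x^2
matching coefficients of g against c_0 f + c_1 Df + … from the top degree down determines the c_i
solution: c_0 = 2, c_1 = 4


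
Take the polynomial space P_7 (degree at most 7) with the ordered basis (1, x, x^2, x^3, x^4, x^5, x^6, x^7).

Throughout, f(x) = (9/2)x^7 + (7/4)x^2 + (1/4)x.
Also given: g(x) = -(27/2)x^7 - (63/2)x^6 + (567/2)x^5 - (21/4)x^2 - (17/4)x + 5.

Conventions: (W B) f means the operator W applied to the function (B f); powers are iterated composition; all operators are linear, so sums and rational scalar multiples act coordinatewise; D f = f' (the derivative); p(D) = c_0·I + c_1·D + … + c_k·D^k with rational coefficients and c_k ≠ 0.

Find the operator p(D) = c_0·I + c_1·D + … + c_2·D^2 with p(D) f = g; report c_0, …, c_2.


D^0 f = (9/2)x^7 + (7/4)x^2 + (1/4)x
D^1 f = (63/2)x^6 + (7/2)x + 1/4
D^2 f = 189x^5 + 7/2
matching coefficients of g against c_0 f + c_1 Df + … from the top degree down determines the c_i
solution: c_0 = -3, c_1 = -1, c_2 = 3/2

c_0 = -3, c_1 = -1, c_2 = 3/2


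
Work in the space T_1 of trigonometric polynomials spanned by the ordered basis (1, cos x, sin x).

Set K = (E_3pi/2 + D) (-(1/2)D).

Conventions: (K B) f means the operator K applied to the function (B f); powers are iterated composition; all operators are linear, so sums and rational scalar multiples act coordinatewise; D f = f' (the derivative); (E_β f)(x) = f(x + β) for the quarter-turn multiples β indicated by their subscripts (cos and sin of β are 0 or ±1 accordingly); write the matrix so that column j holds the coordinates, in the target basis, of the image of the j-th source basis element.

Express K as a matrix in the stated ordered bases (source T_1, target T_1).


image of 1: 0
image of cos x: 0
image of sin x: 0
each image's coordinates form column j of the matrix

the matrix is [[0, 0, 0]; [0, 0, 0]; [0, 0, 0]] (rows listed top to bottom)


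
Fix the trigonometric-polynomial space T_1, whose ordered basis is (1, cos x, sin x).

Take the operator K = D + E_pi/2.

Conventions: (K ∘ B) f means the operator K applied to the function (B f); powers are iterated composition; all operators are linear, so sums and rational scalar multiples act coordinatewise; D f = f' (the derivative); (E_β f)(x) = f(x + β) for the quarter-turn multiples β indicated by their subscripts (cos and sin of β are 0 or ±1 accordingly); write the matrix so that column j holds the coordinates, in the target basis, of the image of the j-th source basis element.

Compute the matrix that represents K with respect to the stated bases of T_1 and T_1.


the matrix is [[1, 0, 0]; [0, 0, 2]; [0, -2, 0]] (rows listed top to bottom)

image of 1: 1
image of cos x: -2sin x
image of sin x: 2cos x
each image's coordinates form column j of the matrix


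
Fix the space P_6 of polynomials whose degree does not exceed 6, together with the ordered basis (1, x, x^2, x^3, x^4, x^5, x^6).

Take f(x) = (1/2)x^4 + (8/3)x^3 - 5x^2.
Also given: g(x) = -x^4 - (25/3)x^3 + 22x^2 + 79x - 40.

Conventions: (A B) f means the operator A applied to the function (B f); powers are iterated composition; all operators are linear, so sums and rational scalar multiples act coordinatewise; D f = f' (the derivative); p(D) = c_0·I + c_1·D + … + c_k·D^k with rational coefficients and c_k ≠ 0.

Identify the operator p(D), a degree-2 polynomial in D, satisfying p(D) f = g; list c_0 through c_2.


D^0 f = (1/2)x^4 + (8/3)x^3 - 5x^2
D^1 f = 2x^3 + 8x^2 - 10x
D^2 f = 6x^2 + 16x - 10
matching coefficients of g against c_0 f + c_1 Df + … from the top degree down determines the c_i
solution: c_0 = -2, c_1 = -3/2, c_2 = 4

c_0 = -2, c_1 = -3/2, c_2 = 4


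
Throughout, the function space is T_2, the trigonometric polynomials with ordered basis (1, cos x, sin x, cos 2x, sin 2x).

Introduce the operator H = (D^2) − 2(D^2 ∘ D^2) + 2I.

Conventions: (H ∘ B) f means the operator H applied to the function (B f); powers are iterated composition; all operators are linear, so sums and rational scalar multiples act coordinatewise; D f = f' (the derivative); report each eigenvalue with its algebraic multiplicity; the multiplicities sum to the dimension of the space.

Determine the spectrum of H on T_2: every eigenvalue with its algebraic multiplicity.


image of 1: 2
image of cos x: -cos x
image of sin x: -sin x
image of cos 2x: -34cos 2x
image of sin 2x: -34sin 2x
the matrix is diagonal; its diagonal is (2, -1, -1, -34, -34)
for a triangular matrix the eigenvalues are the diagonal entries, with algebraic multiplicity their repetition count

λ = -34 (multiplicity 2), λ = -1 (multiplicity 2), λ = 2 (multiplicity 1)


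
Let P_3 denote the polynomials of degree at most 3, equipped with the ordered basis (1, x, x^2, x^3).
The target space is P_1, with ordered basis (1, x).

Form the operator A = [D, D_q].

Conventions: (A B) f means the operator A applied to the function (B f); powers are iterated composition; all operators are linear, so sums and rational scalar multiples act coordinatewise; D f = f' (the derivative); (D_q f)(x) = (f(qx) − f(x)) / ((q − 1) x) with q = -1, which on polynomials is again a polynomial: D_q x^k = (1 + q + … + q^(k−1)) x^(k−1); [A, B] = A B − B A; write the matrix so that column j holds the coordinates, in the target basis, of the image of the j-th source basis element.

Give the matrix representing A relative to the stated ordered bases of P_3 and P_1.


the matrix is [[0, 0, -2, 0]; [0, 0, 0, 2]] (rows listed top to bottom)

image of 1: 0
image of x: 0
image of x^2: -2
image of x^3: 2x
each image's coordinates form column j of the matrix


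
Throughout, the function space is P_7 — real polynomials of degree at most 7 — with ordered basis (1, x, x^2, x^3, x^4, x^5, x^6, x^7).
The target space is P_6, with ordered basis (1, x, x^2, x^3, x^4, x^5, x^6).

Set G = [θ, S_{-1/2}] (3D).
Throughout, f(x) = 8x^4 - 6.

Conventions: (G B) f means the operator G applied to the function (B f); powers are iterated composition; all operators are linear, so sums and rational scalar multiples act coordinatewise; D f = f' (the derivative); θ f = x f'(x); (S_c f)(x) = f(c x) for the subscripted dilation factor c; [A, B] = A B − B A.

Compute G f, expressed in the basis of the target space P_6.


the image equals g(x) = 0

D f = 32x^3
(3D) f = 96x^3
S_{-1/2} (3D) f = -12x^3
θ S_{-1/2} (3D) f = -36x^3
θ (3D) f = 288x^3
S_{-1/2} θ (3D) f = -36x^3
[θ, S_{-1/2}] (3D) f = 0
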